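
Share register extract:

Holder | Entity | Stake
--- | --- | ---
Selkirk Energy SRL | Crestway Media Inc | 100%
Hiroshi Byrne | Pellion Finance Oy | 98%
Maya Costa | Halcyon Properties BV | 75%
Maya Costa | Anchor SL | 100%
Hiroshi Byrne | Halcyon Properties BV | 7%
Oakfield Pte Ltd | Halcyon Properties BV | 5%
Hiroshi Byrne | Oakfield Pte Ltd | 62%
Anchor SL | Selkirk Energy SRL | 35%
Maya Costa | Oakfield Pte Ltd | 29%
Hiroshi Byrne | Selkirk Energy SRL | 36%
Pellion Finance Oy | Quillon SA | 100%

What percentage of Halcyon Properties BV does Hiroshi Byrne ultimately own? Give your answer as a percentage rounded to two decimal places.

Hiroshi reaches Halcyon along 2 paths.
Direct stake: 7% = 7%.
Via Oakfield: 62% × 5% = 3.1%.
Total: 7% + 3.1% = 10.1%.
Rounded: 10.10%.

10.10%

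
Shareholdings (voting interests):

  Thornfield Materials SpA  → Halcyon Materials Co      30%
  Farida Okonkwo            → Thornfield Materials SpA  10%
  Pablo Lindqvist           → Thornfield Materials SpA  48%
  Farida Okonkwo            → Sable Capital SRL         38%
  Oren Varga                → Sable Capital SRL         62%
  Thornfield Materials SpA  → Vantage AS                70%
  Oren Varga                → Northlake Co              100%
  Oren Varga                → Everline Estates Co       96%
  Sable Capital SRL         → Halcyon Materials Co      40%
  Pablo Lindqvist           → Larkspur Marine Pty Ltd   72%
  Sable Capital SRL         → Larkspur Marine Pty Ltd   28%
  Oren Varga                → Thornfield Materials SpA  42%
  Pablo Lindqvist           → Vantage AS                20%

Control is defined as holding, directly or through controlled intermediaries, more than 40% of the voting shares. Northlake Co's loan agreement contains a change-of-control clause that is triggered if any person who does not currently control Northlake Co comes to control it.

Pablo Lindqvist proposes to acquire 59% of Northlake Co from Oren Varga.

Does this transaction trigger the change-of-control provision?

Yes

The purchase adds only to Pablo's holdings (Oren's stake shrinks), so Pablo is the only person who could newly come to control Northlake.
Pablo holds 48% of Thornfield, so Pablo controls Thornfield.
Thornfield and Pablo together hold 70% + 20% = 90% of Vantage, so Pablo controls Vantage.
Pablo holds 72% of Larkspur, so Pablo controls Larkspur.
Neither Pablo nor any entity Pablo controls holds any voting interest in Northlake.
So before the transaction, Pablo does not control Northlake.
After the purchase, Pablo holds 59% of Northlake directly, and Oren's stake falls to 41%.
Pablo holds 59% of Northlake, so Pablo controls Northlake.
Pablo did not control Northlake before and does after, so the clause is triggered.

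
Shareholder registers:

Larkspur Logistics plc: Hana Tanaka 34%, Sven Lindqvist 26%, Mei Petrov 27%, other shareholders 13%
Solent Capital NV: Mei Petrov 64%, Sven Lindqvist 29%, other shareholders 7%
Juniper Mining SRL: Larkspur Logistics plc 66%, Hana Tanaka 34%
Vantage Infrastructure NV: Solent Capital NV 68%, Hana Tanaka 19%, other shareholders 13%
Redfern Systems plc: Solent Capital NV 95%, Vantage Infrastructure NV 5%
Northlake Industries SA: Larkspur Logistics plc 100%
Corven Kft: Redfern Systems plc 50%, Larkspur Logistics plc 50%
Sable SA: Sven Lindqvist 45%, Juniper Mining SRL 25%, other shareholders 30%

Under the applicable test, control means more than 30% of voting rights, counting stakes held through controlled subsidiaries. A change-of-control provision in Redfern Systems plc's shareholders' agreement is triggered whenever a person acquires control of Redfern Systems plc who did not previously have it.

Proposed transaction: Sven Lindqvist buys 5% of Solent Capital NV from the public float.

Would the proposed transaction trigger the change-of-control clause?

The purchase changes only Sven's holdings, so Sven is the only person who could newly come to control Redfern.
Sven holds 45% of Sable, so Sven controls Sable.
Neither Sven nor any entity Sven controls holds any voting interest in Redfern.
So before the transaction, Sven does not control Redfern.
After the purchase, Sven's direct stake in Solent rises to 29% + 5% = 34%.
Sven holds 34% of Solent, so Sven controls Solent.
Solent holds 68% of Vantage, so Sven controls Vantage.
Solent and Vantage together hold 95% + 5% = 100% of Redfern, so Sven controls Redfern.
Sven did not control Redfern before and does after, so the clause is triggered.

Yes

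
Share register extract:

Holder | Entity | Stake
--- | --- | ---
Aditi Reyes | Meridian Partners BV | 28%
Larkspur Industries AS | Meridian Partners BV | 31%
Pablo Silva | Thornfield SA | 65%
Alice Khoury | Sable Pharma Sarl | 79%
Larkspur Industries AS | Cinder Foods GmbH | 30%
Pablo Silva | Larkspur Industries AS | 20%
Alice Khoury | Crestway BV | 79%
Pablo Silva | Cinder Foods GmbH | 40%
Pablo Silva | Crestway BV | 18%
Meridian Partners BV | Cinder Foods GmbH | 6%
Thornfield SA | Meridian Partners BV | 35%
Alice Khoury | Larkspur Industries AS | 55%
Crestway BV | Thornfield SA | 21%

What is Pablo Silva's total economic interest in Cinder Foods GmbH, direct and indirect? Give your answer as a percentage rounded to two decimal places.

Pablo reaches Cinder along 5 paths.
Direct stake: 40% = 40%.
Via Larkspur: 20% × 30% = 6%.
Via Thornfield → Meridian: 65% × 35% × 6% = 1.365%.
Via Crestway → Thornfield → Meridian: 18% × 21% × 35% × 6% = 0.07938%.
Via Larkspur → Meridian: 20% × 31% × 6% = 0.372%.
Total: 40% + 6% + 1.365% + 0.07938% + 0.372% = 47.81638%.
Rounded: 47.82%.

47.82%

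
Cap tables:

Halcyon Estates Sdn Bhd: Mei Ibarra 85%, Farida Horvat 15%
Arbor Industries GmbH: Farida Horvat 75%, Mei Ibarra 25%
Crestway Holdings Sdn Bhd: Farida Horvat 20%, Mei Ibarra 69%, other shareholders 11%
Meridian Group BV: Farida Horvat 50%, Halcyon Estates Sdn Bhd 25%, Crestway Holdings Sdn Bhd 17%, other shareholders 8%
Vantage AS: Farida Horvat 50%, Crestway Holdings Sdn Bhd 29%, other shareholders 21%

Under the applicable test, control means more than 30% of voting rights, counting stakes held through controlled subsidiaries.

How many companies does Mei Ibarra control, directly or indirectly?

Mei holds 85% of Halcyon, so Mei controls Halcyon.
Mei holds 69% of Crestway, so Mei controls Crestway.
Halcyon and Crestway together hold 25% + 17% = 42% of Meridian, so Mei controls Meridian.
No other company's threshold is met.
Mei controls 3 companies.

3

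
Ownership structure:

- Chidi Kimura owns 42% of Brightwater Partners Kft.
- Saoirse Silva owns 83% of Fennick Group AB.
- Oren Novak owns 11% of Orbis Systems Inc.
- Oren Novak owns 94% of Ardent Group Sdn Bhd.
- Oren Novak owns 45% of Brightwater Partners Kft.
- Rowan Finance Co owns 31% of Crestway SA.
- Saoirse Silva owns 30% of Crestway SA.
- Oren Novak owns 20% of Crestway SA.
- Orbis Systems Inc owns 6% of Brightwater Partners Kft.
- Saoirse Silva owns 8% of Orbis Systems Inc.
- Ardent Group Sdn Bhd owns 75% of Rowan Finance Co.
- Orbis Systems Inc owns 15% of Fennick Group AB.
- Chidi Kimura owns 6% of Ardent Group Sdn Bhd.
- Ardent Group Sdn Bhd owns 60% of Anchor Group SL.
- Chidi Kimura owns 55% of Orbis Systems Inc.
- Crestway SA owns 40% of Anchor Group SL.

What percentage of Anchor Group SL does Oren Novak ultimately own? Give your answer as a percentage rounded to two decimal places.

73.14%

Oren reaches Anchor along 3 paths.
Via Ardent → Rowan → Crestway: 94% × 75% × 31% × 40% = 8.742%.
Via Crestway: 20% × 40% = 8%.
Via Ardent: 94% × 60% = 56.4%.
Total: 8.742% + 8% + 56.4% = 73.142%.
Rounded: 73.14%.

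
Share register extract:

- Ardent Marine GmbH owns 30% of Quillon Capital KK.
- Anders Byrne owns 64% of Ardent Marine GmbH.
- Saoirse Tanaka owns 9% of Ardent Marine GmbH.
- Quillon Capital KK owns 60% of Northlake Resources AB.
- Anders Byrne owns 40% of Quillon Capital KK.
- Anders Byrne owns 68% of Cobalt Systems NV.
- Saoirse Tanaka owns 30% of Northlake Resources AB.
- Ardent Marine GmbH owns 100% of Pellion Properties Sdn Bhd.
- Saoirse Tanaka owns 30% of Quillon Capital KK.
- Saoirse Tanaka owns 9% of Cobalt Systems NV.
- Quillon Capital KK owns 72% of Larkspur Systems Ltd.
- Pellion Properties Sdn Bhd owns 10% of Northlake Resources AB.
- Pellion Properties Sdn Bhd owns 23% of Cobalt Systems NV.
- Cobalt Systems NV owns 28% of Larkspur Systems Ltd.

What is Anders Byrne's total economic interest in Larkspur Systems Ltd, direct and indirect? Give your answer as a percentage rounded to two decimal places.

65.79%

Anders reaches Larkspur along 4 paths.
Via Quillon: 40% × 72% = 28.8%.
Via Ardent → Quillon: 64% × 30% × 72% = 13.824%.
Via Cobalt: 68% × 28% = 19.04%.
Via Ardent → Pellion → Cobalt: 64% × 100% × 23% × 28% = 4.1216%.
Total: 28.8% + 13.824% + 19.04% + 4.1216% = 65.7856%.
Rounded: 65.79%.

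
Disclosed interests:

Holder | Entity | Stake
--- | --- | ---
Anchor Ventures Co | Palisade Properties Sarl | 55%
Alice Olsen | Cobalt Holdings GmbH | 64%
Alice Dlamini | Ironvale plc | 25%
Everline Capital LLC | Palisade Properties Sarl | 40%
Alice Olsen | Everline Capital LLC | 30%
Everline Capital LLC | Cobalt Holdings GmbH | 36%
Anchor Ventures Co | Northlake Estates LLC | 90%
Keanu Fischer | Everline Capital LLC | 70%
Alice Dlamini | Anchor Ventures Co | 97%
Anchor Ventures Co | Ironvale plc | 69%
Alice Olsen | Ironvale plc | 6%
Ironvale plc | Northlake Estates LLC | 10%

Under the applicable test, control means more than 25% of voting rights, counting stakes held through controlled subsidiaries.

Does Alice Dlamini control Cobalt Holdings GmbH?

Alice Dlamini holds 97% of Anchor, so Alice Dlamini controls Anchor.
Anchor and Alice Dlamini together hold 69% + 25% = 94% of Ironvale, so Alice Dlamini controls Ironvale.
Anchor holds 55% of Palisade, so Alice Dlamini controls Palisade.
Ironvale and Anchor together hold 10% + 90% = 100% of Northlake, so Alice Dlamini controls Northlake.
Neither Alice Dlamini nor any entity Alice Dlamini controls holds any voting interest in Cobalt.
So Alice Dlamini does not control Cobalt.

No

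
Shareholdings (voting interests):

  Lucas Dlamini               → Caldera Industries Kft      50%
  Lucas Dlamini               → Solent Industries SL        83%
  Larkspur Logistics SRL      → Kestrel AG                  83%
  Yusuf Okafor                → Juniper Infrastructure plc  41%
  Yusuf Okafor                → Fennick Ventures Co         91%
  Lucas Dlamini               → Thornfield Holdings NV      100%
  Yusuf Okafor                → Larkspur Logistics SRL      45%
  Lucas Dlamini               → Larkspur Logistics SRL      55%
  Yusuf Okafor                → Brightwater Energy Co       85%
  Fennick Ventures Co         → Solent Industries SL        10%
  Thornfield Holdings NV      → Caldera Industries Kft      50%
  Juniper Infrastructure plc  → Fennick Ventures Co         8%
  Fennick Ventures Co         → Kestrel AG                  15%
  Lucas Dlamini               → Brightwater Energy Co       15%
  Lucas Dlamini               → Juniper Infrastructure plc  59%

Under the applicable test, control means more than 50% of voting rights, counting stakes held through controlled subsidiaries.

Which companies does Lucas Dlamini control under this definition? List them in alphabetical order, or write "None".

Lucas holds 59% of Juniper, so Lucas controls Juniper.
Lucas holds 55% of Larkspur, so Lucas controls Larkspur.
Lucas holds 100% of Thornfield, so Lucas controls Thornfield.
Lucas holds 83% of Solent, so Lucas controls Solent.
Thornfield and Lucas together hold 50% + 50% = 100% of Caldera, so Lucas controls Caldera.
Larkspur holds 83% of Kestrel, so Lucas controls Kestrel.
No other company's threshold is met.

Caldera Industries Kft, Juniper Infrastructure plc, Kestrel AG, Larkspur Logistics SRL, Solent Industries SL, Thornfield Holdings NV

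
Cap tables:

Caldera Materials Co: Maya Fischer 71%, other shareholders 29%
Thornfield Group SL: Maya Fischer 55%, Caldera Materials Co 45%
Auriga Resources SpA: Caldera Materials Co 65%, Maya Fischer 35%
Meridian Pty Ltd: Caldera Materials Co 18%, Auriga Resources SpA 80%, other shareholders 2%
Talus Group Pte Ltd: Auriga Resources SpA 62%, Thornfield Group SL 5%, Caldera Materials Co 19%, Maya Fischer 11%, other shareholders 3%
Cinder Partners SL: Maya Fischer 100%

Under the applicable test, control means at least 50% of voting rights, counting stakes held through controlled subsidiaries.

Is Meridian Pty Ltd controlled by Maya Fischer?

Maya holds 71% of Caldera, so Maya controls Caldera.
Caldera and Maya together hold 65% + 35% = 100% of Auriga, so Maya controls Auriga.
Caldera and Auriga together hold 18% + 80% = 98% of Meridian, so Maya controls Meridian.

Yes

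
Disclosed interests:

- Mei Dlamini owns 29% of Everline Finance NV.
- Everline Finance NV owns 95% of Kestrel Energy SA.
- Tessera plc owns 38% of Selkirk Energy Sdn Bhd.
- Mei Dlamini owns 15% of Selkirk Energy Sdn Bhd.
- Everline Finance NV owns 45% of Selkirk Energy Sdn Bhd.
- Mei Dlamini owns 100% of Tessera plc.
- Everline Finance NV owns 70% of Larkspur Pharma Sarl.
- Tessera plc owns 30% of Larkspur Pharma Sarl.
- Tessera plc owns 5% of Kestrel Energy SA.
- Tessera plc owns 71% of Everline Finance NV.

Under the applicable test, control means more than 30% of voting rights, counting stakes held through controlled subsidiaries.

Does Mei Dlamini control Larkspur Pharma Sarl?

Yes

Mei holds 100% of Tessera, so Mei controls Tessera.
Mei and Tessera together hold 29% + 71% = 100% of Everline, so Mei controls Everline.
Everline and Tessera together hold 70% + 30% = 100% of Larkspur, so Mei controls Larkspur.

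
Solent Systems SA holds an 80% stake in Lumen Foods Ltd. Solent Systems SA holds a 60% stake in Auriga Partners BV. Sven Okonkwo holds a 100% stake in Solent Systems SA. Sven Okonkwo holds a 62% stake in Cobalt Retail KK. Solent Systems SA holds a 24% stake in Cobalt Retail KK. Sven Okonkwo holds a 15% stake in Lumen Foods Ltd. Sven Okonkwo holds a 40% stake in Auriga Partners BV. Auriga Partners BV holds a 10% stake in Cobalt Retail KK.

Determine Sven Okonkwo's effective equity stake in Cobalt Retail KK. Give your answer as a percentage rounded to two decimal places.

Sven reaches Cobalt along 4 paths.
Via Solent: 100% × 24% = 24%.
Direct stake: 62% = 62%.
Via Solent → Auriga: 100% × 60% × 10% = 6%.
Via Auriga: 40% × 10% = 4%.
Total: 24% + 62% + 6% + 4% = 96%.
Rounded: 96.00%.

96.00%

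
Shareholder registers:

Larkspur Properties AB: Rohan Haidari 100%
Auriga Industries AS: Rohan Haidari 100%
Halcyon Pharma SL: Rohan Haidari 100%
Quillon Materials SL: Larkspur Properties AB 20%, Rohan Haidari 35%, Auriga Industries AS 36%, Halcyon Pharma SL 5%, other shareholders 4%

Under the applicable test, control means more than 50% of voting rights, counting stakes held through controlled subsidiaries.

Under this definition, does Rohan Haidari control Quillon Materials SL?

Rohan holds 100% of Halcyon, so Rohan controls Halcyon.
Rohan holds 100% of Larkspur, so Rohan controls Larkspur.
Rohan holds 100% of Auriga, so Rohan controls Auriga.
Larkspur and Rohan and Auriga and Halcyon together hold 20% + 35% + 36% + 5% = 96% of Quillon, so Rohan controls Quillon.

Yes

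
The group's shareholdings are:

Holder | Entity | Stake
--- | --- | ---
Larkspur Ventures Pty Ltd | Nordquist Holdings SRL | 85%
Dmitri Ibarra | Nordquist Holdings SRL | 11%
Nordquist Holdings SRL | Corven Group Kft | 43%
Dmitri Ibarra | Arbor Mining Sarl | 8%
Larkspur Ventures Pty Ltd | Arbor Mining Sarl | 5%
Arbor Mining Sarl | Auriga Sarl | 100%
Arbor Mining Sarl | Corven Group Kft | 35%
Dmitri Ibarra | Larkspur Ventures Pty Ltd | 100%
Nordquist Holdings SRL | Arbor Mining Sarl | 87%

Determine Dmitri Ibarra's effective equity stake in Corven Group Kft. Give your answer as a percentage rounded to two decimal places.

75.06%

Dmitri reaches Corven along 6 paths.
Via Nordquist → Arbor: 11% × 87% × 35% = 3.3495%.
Via Larkspur → Nordquist → Arbor: 100% × 85% × 87% × 35% = 25.8825%.
Via Larkspur → Arbor: 100% × 5% × 35% = 1.75%.
Via Arbor: 8% × 35% = 2.8%.
Via Nordquist: 11% × 43% = 4.73%.
Via Larkspur → Nordquist: 100% × 85% × 43% = 36.55%.
Total: 3.3495% + 25.8825% + 1.75% + 2.8% + 4.73% + 36.55% = 75.062%.
Rounded: 75.06%.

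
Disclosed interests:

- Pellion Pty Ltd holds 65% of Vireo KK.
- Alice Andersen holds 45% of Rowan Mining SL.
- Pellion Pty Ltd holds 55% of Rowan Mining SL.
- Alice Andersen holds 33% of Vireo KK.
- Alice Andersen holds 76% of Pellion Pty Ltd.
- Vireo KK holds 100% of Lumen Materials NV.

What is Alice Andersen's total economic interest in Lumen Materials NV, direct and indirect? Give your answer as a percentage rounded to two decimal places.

82.40%

Alice reaches Lumen along 2 paths.
Via Vireo: 33% × 100% = 33%.
Via Pellion → Vireo: 76% × 65% × 100% = 49.4%.
Total: 33% + 49.4% = 82.4%.
Rounded: 82.40%.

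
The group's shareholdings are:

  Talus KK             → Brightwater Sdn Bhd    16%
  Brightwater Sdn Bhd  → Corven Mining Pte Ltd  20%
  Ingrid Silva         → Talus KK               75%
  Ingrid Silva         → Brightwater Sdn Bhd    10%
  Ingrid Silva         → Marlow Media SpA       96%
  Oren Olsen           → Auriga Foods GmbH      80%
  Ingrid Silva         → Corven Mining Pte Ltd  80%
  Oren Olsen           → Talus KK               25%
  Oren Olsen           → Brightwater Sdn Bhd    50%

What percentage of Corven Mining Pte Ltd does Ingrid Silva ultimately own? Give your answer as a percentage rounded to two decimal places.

Ingrid reaches Corven along 3 paths.
Via Brightwater: 10% × 20% = 2%.
Via Talus → Brightwater: 75% × 16% × 20% = 2.4%.
Direct stake: 80% = 80%.
Total: 2% + 2.4% + 80% = 84.4%.
Rounded: 84.40%.

84.40%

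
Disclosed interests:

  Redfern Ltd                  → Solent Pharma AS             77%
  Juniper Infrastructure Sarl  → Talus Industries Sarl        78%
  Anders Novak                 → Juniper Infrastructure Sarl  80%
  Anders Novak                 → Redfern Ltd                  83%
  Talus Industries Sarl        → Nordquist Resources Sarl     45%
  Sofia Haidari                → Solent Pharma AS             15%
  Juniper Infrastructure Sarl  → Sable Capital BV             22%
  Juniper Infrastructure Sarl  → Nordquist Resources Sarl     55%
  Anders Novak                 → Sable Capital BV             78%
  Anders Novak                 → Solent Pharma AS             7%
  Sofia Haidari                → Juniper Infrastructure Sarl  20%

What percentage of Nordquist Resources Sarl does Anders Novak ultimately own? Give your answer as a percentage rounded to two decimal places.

Anders reaches Nordquist along 2 paths.
Via Juniper → Talus: 80% × 78% × 45% = 28.08%.
Via Juniper: 80% × 55% = 44%.
Total: 28.08% + 44% = 72.08%.

72.08%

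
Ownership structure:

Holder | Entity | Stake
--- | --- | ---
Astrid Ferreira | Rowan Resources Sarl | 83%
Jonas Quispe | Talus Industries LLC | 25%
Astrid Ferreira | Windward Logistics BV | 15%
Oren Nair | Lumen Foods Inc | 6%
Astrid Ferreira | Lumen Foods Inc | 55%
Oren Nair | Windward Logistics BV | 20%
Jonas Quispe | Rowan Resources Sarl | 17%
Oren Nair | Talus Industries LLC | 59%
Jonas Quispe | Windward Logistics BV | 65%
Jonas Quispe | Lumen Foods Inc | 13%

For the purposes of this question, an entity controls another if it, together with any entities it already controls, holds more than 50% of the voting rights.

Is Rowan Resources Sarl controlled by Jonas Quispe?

Jonas holds 65% of Windward, so Jonas controls Windward.
In Rowan, Jonas's side holds only 17%, not > 50%.
So Jonas does not control Rowan.

No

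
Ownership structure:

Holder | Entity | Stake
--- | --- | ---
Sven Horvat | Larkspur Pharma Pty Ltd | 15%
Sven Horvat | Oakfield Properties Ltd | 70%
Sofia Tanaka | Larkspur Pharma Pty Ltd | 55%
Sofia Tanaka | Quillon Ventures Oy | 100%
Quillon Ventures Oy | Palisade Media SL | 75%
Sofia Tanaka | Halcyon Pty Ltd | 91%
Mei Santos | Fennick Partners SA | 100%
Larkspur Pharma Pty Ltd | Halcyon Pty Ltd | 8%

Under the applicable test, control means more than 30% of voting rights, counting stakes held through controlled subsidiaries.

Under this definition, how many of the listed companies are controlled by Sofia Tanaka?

Sofia holds 55% of Larkspur, so Sofia controls Larkspur.
Sofia holds 100% of Quillon, so Sofia controls Quillon.
Sofia and Larkspur together hold 91% + 8% = 99% of Halcyon, so Sofia controls Halcyon.
Quillon holds 75% of Palisade, so Sofia controls Palisade.
No other company's threshold is met.
Sofia controls 4 companies.

4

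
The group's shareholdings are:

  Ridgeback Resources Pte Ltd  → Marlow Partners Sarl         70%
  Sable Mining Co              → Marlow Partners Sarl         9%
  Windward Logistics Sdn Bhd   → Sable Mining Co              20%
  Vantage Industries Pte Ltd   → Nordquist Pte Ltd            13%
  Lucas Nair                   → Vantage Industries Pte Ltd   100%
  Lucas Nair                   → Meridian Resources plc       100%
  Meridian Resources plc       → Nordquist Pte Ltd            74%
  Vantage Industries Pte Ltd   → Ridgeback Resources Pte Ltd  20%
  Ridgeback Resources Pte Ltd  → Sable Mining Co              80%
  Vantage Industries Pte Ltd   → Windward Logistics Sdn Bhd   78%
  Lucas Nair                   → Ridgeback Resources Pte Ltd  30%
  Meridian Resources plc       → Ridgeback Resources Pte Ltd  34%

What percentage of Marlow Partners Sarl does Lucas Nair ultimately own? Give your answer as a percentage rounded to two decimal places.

66.25%

Lucas reaches Marlow along 7 paths.
Via Vantage → Ridgeback: 100% × 20% × 70% = 14%.
Via Ridgeback: 30% × 70% = 21%.
Via Meridian → Ridgeback: 100% × 34% × 70% = 23.8%.
Via Vantage → Ridgeback → Sable: 100% × 20% × 80% × 9% = 1.44%.
Via Ridgeback → Sable: 30% × 80% × 9% = 2.16%.
Via Meridian → Ridgeback → Sable: 100% × 34% × 80% × 9% = 2.448%.
Via Vantage → Windward → Sable: 100% × 78% × 20% × 9% = 1.404%.
Total: 14% + 21% + 23.8% + 1.44% + 2.16% + 2.448% + 1.404% = 66.252%.
Rounded: 66.25%.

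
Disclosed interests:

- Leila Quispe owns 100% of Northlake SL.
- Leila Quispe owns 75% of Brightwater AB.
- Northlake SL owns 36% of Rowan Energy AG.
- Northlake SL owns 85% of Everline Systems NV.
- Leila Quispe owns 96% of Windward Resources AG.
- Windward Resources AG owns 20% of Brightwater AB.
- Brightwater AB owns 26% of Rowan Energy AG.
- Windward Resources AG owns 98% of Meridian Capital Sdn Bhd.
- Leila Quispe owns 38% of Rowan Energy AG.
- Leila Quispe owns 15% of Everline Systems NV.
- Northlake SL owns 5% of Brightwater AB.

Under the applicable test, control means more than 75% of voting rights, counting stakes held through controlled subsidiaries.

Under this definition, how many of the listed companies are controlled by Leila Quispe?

6

Leila holds 96% of Windward, so Leila controls Windward.
Leila holds 100% of Northlake, so Leila controls Northlake.
Windward and Northlake and Leila together hold 20% + 5% + 75% = 100% of Brightwater, so Leila controls Brightwater.
Windward holds 98% of Meridian, so Leila controls Meridian.
Leila and Northlake and Brightwater together hold 38% + 36% + 26% = 100% of Rowan, so Leila controls Rowan.
Northlake and Leila together hold 85% + 15% = 100% of Everline, so Leila controls Everline.
Leila controls 6 companies.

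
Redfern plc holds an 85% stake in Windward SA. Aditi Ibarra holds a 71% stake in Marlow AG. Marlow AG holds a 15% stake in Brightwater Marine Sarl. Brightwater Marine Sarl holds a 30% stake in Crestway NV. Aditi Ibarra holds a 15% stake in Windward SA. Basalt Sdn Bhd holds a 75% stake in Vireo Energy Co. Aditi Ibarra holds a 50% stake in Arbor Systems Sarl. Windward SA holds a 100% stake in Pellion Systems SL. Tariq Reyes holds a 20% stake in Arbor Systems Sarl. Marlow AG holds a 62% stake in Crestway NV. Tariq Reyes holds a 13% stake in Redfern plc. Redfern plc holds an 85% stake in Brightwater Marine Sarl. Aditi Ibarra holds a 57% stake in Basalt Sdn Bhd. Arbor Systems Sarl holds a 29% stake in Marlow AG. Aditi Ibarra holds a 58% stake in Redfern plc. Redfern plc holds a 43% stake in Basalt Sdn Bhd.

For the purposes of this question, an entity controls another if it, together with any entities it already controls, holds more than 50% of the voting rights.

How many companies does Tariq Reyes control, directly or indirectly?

0

Tariq's largest direct stake is 20% in Arbor, which does not meet the threshold.
Tariq controls 0 companies.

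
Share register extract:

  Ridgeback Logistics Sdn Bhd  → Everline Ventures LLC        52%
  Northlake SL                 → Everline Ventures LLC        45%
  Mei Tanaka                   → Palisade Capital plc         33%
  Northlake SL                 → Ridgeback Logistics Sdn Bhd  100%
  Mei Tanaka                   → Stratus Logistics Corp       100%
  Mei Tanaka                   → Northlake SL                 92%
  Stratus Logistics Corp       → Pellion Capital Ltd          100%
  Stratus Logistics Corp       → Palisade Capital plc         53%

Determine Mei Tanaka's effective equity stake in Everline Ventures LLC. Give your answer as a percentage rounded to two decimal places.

89.24%

Mei reaches Everline along 2 paths.
Via Northlake → Ridgeback: 92% × 100% × 52% = 47.84%.
Via Northlake: 92% × 45% = 41.4%.
Total: 47.84% + 41.4% = 89.24%.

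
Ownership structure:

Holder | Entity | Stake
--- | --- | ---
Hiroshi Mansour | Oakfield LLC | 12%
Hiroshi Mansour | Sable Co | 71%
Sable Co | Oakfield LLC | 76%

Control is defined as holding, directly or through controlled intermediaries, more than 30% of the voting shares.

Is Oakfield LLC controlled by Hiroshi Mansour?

Hiroshi holds 71% of Sable, so Hiroshi controls Sable.
Sable and Hiroshi together hold 76% + 12% = 88% of Oakfield, so Hiroshi controls Oakfield.

Yes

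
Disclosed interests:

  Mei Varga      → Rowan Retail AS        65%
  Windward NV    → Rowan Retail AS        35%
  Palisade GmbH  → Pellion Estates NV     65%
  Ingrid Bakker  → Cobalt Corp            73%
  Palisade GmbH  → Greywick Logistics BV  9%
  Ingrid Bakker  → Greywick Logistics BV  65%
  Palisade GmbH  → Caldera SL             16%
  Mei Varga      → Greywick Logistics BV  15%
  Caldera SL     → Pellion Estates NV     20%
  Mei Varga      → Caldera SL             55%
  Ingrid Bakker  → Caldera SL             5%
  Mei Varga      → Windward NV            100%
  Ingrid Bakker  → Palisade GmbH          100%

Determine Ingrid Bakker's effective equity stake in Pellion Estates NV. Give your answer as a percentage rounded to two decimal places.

69.20%

Ingrid reaches Pellion along 3 paths.
Via Palisade → Caldera: 100% × 16% × 20% = 3.2%.
Via Caldera: 5% × 20% = 1%.
Via Palisade: 100% × 65% = 65%.
Total: 3.2% + 1% + 65% = 69.2%.
Rounded: 69.20%.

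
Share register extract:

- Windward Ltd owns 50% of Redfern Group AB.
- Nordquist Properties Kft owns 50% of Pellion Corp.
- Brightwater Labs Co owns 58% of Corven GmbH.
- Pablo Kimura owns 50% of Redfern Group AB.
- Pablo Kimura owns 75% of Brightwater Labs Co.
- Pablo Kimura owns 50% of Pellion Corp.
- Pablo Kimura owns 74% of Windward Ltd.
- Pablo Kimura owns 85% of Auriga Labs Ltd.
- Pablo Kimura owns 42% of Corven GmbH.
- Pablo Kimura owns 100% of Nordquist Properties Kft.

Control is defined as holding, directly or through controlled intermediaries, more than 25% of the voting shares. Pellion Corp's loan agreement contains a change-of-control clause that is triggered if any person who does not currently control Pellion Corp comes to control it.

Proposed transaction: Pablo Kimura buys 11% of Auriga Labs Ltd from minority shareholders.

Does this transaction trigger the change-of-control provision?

The purchase changes only Pablo's holdings, so Pablo is the only person who could newly come to control Pellion.
Pablo holds 100% of Nordquist, so Pablo controls Nordquist.
Nordquist and Pablo together hold 50% + 50% = 100% of Pellion, so Pablo controls Pellion.
So Pablo already controls Pellion before the transaction.
After the purchase, Pablo's direct stake in Auriga rises to 85% + 11% = 96%.
Pablo controlled Pellion already, so this is not a new person acquiring control; every other person's position is unchanged or reduced.
No new person acquires control, so the clause is not triggered.

No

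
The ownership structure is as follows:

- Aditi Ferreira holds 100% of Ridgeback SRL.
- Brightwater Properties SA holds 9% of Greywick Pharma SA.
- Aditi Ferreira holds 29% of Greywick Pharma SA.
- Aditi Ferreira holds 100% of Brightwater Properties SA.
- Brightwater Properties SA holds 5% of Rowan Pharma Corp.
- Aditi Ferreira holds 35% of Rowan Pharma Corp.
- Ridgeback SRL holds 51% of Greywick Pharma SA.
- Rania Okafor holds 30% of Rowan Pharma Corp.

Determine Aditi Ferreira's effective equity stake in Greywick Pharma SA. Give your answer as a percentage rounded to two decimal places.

Aditi reaches Greywick along 3 paths.
Direct stake: 29% = 29%.
Via Ridgeback: 100% × 51% = 51%.
Via Brightwater: 100% × 9% = 9%.
Total: 29% + 51% + 9% = 89%.
Rounded: 89.00%.

89.00%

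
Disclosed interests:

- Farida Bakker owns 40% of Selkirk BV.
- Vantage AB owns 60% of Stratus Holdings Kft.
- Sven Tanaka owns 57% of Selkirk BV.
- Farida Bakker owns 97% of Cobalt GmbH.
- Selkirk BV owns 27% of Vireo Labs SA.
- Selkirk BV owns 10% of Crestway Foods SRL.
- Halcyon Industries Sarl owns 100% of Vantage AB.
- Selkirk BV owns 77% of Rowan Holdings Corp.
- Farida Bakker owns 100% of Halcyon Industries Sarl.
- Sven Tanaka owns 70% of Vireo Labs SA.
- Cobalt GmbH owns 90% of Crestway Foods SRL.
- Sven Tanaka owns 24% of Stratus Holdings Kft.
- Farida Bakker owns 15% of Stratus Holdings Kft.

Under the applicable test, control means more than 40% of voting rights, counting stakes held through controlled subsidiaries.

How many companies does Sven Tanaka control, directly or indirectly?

3

Sven holds 57% of Selkirk, so Sven controls Selkirk.
Sven and Selkirk together hold 70% + 27% = 97% of Vireo, so Sven controls Vireo.
Selkirk holds 77% of Rowan, so Sven controls Rowan.
No other company's threshold is met.
Sven controls 3 companies.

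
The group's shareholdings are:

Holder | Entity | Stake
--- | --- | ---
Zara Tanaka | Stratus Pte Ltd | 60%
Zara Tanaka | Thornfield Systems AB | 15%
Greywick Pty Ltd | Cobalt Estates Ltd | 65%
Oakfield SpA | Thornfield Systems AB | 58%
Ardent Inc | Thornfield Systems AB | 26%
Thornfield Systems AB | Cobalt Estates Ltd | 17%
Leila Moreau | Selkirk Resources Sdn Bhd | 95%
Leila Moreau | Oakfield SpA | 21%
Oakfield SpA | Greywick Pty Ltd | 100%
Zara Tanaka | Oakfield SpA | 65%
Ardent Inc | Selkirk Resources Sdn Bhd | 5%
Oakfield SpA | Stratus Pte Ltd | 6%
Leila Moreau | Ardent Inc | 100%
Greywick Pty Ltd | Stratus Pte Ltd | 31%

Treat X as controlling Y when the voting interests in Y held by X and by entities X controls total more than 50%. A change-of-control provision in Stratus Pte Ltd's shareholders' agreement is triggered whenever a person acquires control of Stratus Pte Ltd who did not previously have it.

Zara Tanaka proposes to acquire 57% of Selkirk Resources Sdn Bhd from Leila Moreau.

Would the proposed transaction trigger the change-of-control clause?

The purchase adds only to Zara's holdings (Leila's stake shrinks), so Zara is the only person who could newly come to control Stratus.
Zara holds 65% of Oakfield, so Zara controls Oakfield.
Oakfield holds 100% of Greywick, so Zara controls Greywick.
Zara and Oakfield and Greywick together hold 60% + 6% + 31% = 97% of Stratus, so Zara controls Stratus.
So Zara already controls Stratus before the transaction.
After the purchase, Zara holds 57% of Selkirk directly, and Leila's stake falls to 38%.
Zara controlled Stratus already, so this is not a new person acquiring control; every other person's position is unchanged or reduced.
No new person acquires control, so the clause is not triggered.

No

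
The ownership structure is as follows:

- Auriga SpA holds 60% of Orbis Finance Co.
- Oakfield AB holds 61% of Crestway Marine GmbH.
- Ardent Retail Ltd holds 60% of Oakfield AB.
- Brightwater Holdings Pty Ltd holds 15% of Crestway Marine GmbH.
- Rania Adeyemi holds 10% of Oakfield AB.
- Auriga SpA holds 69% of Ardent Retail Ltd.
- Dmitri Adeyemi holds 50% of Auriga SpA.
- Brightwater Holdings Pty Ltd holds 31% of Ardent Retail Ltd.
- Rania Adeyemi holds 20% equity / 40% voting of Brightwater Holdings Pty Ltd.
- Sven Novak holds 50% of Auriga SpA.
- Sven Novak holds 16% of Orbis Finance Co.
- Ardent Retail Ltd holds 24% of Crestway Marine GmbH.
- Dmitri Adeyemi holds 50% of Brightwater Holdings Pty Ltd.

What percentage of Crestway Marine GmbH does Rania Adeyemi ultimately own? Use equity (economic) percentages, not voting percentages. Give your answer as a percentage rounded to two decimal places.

12.86%

Rania reaches Crestway along 4 paths.
Via Brightwater → Ardent: 20% × 31% × 24% = 1.488%.
Via Brightwater: 20% × 15% = 3%.
Via Brightwater → Ardent → Oakfield: 20% × 31% × 60% × 61% = 2.2692%.
Via Oakfield: 10% × 61% = 6.1%.
Total: 1.488% + 3% + 2.2692% + 6.1% = 12.8572%.
Rounded: 12.86%.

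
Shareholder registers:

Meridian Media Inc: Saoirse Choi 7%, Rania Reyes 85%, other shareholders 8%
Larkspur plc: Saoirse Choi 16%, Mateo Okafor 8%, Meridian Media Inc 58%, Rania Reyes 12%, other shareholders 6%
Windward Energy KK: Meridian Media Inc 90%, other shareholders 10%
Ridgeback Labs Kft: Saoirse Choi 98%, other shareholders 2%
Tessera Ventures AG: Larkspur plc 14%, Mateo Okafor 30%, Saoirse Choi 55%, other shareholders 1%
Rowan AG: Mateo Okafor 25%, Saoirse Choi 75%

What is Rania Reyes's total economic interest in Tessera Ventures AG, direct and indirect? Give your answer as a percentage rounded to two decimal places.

8.58%

Rania reaches Tessera along 2 paths.
Via Meridian → Larkspur: 85% × 58% × 14% = 6.902%.
Via Larkspur: 12% × 14% = 1.68%.
Total: 6.902% + 1.68% = 8.582%.
Rounded: 8.58%.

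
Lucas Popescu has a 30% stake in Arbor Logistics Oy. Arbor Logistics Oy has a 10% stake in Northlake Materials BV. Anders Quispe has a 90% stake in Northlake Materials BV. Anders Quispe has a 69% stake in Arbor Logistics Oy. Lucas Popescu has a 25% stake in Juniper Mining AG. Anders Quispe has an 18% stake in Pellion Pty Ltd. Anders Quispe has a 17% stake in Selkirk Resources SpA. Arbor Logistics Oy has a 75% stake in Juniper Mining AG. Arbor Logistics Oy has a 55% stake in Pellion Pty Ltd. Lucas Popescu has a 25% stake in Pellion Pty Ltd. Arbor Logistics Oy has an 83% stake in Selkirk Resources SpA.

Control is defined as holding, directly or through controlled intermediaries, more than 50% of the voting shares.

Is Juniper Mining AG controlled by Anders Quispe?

Yes

Anders holds 69% of Arbor, so Anders controls Arbor.
Arbor holds 75% of Juniper, so Anders controls Juniper.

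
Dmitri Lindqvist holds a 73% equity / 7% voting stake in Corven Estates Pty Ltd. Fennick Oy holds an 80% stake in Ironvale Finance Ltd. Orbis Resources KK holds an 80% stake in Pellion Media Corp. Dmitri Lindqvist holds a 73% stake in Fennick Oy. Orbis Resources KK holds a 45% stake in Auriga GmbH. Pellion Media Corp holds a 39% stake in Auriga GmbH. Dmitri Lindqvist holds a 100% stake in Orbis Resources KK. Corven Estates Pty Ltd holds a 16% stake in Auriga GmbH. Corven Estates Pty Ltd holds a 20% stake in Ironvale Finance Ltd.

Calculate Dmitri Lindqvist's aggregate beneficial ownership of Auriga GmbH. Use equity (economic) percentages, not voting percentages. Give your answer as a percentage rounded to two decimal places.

Dmitri reaches Auriga along 3 paths.
Via Corven: 73% × 16% = 11.68%.
Via Orbis → Pellion: 100% × 80% × 39% = 31.2%.
Via Orbis: 100% × 45% = 45%.
Total: 11.68% + 31.2% + 45% = 87.88%.

87.88%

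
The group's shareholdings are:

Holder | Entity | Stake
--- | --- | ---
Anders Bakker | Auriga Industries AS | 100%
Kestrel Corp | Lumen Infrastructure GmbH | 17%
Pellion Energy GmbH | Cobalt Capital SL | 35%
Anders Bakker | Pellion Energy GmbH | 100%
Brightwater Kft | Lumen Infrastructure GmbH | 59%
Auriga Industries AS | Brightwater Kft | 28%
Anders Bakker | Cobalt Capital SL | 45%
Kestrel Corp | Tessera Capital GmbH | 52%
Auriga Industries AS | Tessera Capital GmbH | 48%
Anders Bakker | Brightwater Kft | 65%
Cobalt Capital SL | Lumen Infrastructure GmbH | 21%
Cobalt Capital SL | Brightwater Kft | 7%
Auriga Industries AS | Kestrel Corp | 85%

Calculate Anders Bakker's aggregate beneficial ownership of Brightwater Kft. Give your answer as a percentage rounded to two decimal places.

Anders reaches Brightwater along 4 paths.
Via Cobalt: 45% × 7% = 3.15%.
Via Pellion → Cobalt: 100% × 35% × 7% = 2.45%.
Via Auriga: 100% × 28% = 28%.
Direct stake: 65% = 65%.
Total: 3.15% + 2.45% + 28% + 65% = 98.6%.
Rounded: 98.60%.

98.60%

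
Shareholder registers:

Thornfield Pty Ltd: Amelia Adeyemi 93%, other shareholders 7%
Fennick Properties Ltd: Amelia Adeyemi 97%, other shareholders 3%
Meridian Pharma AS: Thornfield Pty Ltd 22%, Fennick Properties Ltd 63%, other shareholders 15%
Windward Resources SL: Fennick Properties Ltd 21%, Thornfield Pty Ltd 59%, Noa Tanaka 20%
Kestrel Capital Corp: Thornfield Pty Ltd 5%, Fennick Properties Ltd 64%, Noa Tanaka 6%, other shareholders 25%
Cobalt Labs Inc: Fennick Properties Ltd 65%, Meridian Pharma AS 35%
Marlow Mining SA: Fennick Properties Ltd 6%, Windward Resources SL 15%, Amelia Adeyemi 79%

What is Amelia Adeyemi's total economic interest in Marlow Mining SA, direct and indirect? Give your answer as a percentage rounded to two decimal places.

Amelia reaches Marlow along 4 paths.
Via Fennick: 97% × 6% = 5.82%.
Via Fennick → Windward: 97% × 21% × 15% = 3.0555%.
Via Thornfield → Windward: 93% × 59% × 15% = 8.2305%.
Direct stake: 79% = 79%.
Total: 5.82% + 3.0555% + 8.2305% + 79% = 96.106%.
Rounded: 96.11%.

96.11%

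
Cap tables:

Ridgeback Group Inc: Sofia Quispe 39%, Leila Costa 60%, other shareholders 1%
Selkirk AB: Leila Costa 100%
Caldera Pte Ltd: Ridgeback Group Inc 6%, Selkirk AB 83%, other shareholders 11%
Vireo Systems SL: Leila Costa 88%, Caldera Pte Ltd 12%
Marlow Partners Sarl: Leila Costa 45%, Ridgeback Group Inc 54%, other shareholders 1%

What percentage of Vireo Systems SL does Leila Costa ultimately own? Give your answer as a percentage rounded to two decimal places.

Leila reaches Vireo along 3 paths.
Direct stake: 88% = 88%.
Via Ridgeback → Caldera: 60% × 6% × 12% = 0.432%.
Via Selkirk → Caldera: 100% × 83% × 12% = 9.96%.
Total: 88% + 0.432% + 9.96% = 98.392%.
Rounded: 98.39%.

98.39%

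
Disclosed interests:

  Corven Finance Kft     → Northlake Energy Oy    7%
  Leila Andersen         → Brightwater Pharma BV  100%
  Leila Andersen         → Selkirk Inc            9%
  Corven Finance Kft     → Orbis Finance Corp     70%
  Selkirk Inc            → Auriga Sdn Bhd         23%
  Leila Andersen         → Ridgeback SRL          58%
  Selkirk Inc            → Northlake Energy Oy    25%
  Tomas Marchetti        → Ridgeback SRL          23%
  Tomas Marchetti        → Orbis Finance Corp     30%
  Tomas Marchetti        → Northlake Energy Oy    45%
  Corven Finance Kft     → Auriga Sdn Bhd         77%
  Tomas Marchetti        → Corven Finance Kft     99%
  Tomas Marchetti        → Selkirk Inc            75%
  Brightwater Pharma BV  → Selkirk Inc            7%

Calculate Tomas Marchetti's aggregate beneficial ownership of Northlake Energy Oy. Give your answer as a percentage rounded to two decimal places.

Tomas reaches Northlake along 3 paths.
Via Selkirk: 75% × 25% = 18.75%.
Via Corven: 99% × 7% = 6.93%.
Direct stake: 45% = 45%.
Total: 18.75% + 6.93% + 45% = 70.68%.

70.68%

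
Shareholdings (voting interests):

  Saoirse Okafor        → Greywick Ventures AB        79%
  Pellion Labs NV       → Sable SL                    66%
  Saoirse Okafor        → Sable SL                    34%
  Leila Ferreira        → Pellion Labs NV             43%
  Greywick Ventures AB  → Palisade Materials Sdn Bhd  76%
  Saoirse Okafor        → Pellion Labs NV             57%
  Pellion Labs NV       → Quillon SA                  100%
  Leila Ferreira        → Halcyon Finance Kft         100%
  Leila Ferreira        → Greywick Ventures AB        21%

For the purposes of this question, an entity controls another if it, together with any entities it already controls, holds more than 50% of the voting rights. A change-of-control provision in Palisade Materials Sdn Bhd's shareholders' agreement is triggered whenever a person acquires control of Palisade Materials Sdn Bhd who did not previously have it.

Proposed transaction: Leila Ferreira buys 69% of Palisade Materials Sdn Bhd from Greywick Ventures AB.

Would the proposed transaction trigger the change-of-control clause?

Yes

The purchase adds only to Leila's holdings (Greywick's stake shrinks), so Leila is the only person who could newly come to control Palisade.
Leila holds 100% of Halcyon, so Leila controls Halcyon.
Neither Leila nor any entity Leila controls holds any voting interest in Palisade.
So before the transaction, Leila does not control Palisade.
After the purchase, Leila holds 69% of Palisade directly, and Greywick's stake falls to 7%.
Leila holds 69% of Palisade, so Leila controls Palisade.
Leila did not control Palisade before and does after, so the clause is triggered.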